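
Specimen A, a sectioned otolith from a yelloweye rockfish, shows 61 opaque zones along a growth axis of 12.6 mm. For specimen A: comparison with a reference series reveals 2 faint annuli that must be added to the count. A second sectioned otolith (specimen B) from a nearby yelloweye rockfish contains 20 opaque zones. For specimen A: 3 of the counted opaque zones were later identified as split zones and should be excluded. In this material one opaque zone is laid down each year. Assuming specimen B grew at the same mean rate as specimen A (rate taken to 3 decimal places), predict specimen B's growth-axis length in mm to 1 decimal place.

4.2 mm

Specimen A: true opaque zone count = 61 − 3 + 2 = 60.
A: 12.6 mm over 60 years gives 12.6 / 60 ≈ 0.210 mm/year.
For B, 0.210 mm/year × 20 years = 4.2 mm.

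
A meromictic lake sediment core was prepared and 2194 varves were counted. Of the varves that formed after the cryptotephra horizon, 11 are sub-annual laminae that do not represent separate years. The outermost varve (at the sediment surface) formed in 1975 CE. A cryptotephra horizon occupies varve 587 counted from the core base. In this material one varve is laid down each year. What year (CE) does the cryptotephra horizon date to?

Between varve 587 and the sediment surface there are 2194 − 587 = 1607 varves.
Excluding 11 false varves: 1607 − 11 = 1596.
Counting back 1596 years from 1975 CE places the cryptotephra horizon in 1975 − 1596 = 379 CE.

379 CE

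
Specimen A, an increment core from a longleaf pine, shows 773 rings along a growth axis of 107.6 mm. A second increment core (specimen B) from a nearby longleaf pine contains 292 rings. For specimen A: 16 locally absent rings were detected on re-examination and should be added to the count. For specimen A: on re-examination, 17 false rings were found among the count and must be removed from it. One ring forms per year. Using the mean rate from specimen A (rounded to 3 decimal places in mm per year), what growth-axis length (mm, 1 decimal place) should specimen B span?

40.6 mm

Specimen A: correcting the raw count gives 773 − 17 + 16 = 772 true rings.
A: Extension rate ≈ 107.6 / 772 = 0.139 mm per year.
B's length ≈ 0.139 × 292 = 40.6 mm.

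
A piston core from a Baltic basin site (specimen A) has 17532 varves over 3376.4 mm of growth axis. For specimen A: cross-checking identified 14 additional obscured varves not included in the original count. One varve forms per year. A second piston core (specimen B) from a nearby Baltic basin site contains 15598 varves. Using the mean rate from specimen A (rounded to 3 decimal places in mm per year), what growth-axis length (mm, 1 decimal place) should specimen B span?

Specimen A: correcting the raw count gives 17532 + 14 = 17546 true varves.
A: 3376.4 mm over 17546 years gives 3376.4 / 17546 ≈ 0.192 mm per year.
B's length ≈ 0.192 × 15598 = 2994.8 mm.

2994.8 mm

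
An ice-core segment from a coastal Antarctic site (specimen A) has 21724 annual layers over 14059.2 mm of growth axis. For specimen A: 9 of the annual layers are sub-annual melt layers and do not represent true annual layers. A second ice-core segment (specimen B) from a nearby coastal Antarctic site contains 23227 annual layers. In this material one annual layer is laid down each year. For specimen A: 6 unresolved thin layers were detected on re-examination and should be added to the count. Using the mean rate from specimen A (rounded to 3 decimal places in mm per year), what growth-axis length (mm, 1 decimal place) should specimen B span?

15027.9 mm

Specimen A: true annual layer count = 21724 − 9 + 6 = 21721.
A: Extension rate ≈ 14059.2 / 21721 = 0.647 mm/yr.
B's length ≈ 0.647 × 23227 = 15027.9 mm.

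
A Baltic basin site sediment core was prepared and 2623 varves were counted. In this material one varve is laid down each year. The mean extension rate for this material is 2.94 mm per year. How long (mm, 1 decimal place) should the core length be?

The record spans 2623 years at 2.94 mm per year.
Length ≈ 2.94 × 2623 = 7711.6 mm.

7711.6 mm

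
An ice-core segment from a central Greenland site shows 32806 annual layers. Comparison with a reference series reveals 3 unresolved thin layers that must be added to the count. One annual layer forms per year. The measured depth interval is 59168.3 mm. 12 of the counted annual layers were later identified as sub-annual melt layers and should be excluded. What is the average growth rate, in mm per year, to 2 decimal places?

1.80 mm per year

Correcting the raw count gives 32806 − 12 + 3 = 32797 true annual layers.
Mean rate = 59168.3 mm / 32797 years ≈ 1.80 mm per year.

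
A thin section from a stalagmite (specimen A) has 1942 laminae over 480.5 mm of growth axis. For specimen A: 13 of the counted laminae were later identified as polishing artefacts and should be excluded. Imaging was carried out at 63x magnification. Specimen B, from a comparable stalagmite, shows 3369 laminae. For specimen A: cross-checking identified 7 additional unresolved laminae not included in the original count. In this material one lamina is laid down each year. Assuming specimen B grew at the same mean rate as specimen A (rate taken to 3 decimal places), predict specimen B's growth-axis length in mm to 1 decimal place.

Specimen A: correcting the raw count gives 1942 − 13 + 7 = 1936 true laminae.
A: Extension rate ≈ 480.5 / 1936 = 0.248 mm per year.
Length of B = 0.248 × 3369 = 835.5 mm.

835.5 mm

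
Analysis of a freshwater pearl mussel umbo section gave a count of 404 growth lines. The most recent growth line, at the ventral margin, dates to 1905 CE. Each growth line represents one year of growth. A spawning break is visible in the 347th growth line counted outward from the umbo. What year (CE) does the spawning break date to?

404 − 347 = 57 growth lines lie beyond the spawning break toward the ventral margin.
Counting back 57 years from 1905 CE places the spawning break in 1905 − 57 = 1848 CE.

1848 CE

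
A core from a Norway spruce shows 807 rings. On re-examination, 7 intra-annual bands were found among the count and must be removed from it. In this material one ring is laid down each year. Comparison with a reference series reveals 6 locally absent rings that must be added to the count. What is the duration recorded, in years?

806 years

Adjusted count: 807 − 7 + 6 = 806 rings.
With a one-to-one ring periodicity this is 806 years.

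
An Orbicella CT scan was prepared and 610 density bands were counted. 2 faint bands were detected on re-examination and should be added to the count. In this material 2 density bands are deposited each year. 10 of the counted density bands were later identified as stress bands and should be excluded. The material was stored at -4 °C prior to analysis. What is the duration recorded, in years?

Correcting the raw count gives 610 − 10 + 2 = 602 true density bands.
602 density bands at 2 per year is 602 / 2 = 301 years.

301 years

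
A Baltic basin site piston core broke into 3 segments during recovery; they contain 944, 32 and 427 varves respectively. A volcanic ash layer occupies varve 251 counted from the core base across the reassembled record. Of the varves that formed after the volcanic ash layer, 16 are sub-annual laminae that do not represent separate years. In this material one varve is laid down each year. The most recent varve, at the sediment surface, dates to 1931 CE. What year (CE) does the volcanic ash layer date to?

Total varves = 944 + 32 + 427 = 1403.
The volcanic ash layer sits at varve 251 from the core base, so 1403 − 251 = 1152 varves formed after it.
Excluding 16 false varves: 1152 − 16 = 1136.
1931 − 1136 = 795 CE.

795 CE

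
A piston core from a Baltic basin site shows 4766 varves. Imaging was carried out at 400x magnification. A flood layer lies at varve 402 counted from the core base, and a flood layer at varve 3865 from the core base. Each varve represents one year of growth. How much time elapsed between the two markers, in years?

3463 yr

Separation: 3865 − 402 = 3463 varves.
One varve per year makes the interval 3463 years.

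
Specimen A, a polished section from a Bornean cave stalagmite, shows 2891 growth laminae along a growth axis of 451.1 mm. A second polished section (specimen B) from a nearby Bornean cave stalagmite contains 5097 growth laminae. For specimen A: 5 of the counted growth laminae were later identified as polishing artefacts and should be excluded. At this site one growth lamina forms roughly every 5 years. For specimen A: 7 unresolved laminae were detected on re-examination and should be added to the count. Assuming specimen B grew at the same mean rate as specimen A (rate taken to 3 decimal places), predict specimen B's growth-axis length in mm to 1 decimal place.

790.0 mm

Specimen A: true growth lamina count = 2891 − 5 + 7 = 2893.
Specimen A: at 5 years per growth lamina, 2893 × 5 = 14465 years.
A: 451.1 mm over 14465 years gives 451.1 / 14465 ≈ 0.031 mm per year.
Specimen B: at 5 years per growth lamina, 5097 × 5 = 25485 years. B's length ≈ 0.031 × 25485 = 790.0 mm.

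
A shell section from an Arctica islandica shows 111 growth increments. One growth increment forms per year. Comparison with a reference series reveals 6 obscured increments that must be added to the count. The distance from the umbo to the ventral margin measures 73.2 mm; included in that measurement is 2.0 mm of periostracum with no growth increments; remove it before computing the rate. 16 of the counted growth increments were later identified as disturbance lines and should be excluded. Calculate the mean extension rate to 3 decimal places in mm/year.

0.705 mm/year

Correcting the raw count gives 111 − 16 + 6 = 101 true growth increments.
The growth record spans 73.2 − 2.0 = 71.2 mm.
Extension rate ≈ 71.2 / 101 = 0.705 mm/year.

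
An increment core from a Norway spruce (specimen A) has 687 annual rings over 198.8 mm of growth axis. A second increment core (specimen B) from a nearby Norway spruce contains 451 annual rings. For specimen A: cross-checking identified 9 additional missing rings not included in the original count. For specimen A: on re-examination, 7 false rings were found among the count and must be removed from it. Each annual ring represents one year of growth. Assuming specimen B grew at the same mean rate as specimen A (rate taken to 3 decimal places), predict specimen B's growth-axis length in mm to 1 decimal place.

Specimen A: after corrections the count is 687 − 7 + 9 = 689 annual rings.
A: Extension rate ≈ 198.8 / 689 = 0.289 mm per year.
B's length ≈ 0.289 × 451 = 130.3 mm.

130.3 mm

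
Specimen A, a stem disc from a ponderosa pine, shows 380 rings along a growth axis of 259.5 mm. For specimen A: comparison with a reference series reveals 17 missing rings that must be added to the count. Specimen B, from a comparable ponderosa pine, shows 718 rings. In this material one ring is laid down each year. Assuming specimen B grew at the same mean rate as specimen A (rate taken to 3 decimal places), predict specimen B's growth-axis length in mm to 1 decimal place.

469.6 mm

Specimen A: true ring count = 380 + 17 = 397.
A: Extension rate ≈ 259.5 / 397 = 0.654 mm/year.
For B, 0.654 mm/year × 718 years = 469.6 mm.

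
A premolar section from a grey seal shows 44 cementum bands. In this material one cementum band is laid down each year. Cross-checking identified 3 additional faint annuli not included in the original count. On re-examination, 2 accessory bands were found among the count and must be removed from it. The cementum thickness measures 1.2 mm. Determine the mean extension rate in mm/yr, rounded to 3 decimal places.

0.027 mm/yr

After corrections the count is 44 − 2 + 3 = 45 cementum bands.
Extension rate ≈ 1.2 / 45 = 0.027 mm/yr.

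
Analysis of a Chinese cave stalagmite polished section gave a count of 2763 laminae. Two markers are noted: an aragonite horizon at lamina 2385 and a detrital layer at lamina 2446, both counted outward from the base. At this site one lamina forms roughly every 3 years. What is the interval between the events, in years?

The two markers are separated by 2446 − 2385 = 61 laminae.
Multiplying by 3 years per lamina: 61 × 3 = 183 years.

183 yr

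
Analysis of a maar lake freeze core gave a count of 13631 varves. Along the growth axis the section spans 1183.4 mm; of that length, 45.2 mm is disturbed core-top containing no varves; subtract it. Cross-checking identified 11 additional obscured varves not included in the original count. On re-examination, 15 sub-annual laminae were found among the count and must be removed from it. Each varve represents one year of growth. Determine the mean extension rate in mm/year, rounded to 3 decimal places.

Correcting the raw count gives 13631 − 15 + 11 = 13627 true varves.
Removing the 45.2 mm offcut leaves 1183.4 − 45.2 = 1138.2 mm.
1138.2 mm over 13627 years gives 1138.2 / 13627 ≈ 0.084 mm/year.

0.084 mm/year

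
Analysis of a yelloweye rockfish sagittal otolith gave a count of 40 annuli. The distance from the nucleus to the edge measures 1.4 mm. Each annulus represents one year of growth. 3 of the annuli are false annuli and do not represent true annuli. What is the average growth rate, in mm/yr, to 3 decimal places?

Adjusted count: 40 − 3 = 37 annuli.
Mean rate = 1.4 mm / 37 years ≈ 0.038 mm/yr.

0.038 mm/yr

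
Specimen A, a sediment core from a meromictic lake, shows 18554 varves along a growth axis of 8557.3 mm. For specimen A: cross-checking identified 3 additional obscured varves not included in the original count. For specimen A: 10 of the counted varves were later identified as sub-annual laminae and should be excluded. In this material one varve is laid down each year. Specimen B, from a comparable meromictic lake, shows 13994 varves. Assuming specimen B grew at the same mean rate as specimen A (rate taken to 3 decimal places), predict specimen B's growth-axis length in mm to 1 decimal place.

6451.2 mm

Specimen A: after corrections the count is 18554 − 10 + 3 = 18547 varves.
A: Extension rate ≈ 8557.3 / 18547 = 0.461 mm/year.
B's length ≈ 0.461 × 13994 = 6451.2 mm.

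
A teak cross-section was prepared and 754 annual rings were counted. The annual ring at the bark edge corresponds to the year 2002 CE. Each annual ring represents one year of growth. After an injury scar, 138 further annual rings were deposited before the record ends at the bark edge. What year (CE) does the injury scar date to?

138 annual rings formed after the injury scar.
2002 − 138 = 1864 CE.

1864 CE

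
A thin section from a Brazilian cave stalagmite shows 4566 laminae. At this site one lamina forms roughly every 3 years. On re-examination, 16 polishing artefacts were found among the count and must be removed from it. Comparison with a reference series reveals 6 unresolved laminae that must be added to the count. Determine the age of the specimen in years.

13668 years

Adjusted count: 4566 − 16 + 6 = 4556 laminae.
At 3 years per lamina, 4556 × 3 = 13668 years.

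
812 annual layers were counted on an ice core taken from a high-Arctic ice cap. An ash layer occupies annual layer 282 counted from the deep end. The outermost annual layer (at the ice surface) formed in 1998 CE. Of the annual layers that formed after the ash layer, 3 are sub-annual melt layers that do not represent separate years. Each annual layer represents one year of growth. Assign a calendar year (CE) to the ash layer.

The ash layer sits at annual layer 282 from the deep end, so 812 − 282 = 530 annual layers formed after it.
Removing the 3 false annual layers leaves 530 − 3 = 527 true annual layers beyond the ash layer.
Counting back 527 years from 1998 CE places the ash layer in 1998 − 527 = 1471 CE.

1471 CE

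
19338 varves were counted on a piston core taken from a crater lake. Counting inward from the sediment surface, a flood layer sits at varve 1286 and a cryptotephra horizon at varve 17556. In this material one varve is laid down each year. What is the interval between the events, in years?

Separation: 17556 − 1286 = 16270 varves.
At one varve per year, 16270 years elapsed between them.

16270 years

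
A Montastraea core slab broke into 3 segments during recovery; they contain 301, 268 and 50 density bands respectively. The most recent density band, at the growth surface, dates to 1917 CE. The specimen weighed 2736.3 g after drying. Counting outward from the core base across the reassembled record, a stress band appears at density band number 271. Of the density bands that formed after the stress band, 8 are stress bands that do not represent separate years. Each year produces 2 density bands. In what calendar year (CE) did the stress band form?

1747 CE

Total density bands = 301 + 268 + 50 = 619.
619 − 271 = 348 density bands lie beyond the stress band toward the growth surface.
Excluding 8 false density bands: 348 − 8 = 340.
With 2 density bands per year, 340 / 2 = 170 years.
The density band at the growth surface is 1917 CE, so the stress band dates to 1917 − 170 = 1747 CE.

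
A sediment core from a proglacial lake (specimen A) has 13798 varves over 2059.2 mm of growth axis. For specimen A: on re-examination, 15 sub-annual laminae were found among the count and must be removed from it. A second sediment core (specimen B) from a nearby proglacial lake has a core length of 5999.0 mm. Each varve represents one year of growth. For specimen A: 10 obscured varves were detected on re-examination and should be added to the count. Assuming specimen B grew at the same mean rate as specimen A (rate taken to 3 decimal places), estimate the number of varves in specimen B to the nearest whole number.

40262 varves

Specimen A: correcting the raw count gives 13798 − 15 + 10 = 13793 true varves.
A: Extension rate ≈ 2059.2 / 13793 = 0.149 mm/yr.
For B, 5999.0 / 0.149 = 40261.74 years ≈ 40262 varves.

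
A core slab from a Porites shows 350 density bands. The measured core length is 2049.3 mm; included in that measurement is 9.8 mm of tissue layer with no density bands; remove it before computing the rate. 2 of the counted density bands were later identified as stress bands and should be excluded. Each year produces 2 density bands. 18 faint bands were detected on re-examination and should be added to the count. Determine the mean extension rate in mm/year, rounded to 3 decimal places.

True density band count = 350 − 2 + 18 = 366.
366 density bands at 2 per year is 366 / 2 = 183 years.
The growth record spans 2049.3 − 9.8 = 2039.5 mm.
2039.5 mm over 183 years gives 2039.5 / 183 ≈ 11.145 mm/year.

11.145 mm/year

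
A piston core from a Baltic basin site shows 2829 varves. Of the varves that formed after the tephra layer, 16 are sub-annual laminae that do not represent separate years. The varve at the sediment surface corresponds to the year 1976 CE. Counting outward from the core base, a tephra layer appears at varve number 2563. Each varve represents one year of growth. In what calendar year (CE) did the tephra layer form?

Between varve 2563 and the sediment surface there are 2829 − 2563 = 266 varves.
Removing the 16 false varves leaves 266 − 16 = 250 true varves beyond the tephra layer.
1976 − 250 = 1726 CE.

1726 CE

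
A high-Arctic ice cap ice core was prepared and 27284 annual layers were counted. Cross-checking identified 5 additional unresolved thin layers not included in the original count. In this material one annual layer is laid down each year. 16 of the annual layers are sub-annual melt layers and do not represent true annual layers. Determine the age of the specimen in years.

Adjusted count: 27284 − 16 + 5 = 27273 annual layers.
At one annual layer per year, that is 27273 years.

27273 yr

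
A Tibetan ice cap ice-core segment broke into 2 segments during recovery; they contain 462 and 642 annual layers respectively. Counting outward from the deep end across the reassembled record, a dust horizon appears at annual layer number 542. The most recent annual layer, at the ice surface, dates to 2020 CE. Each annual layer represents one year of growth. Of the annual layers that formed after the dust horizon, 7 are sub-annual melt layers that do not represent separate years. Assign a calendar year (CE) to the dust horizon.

Total annual layers = 462 + 642 = 1104.
The dust horizon sits at annual layer 542 from the deep end, so 1104 − 542 = 562 annual layers formed after it.
Removing the 7 false annual layers leaves 562 − 7 = 555 true annual layers beyond the dust horizon.
2020 − 555 = 1465 CE.

1465 CE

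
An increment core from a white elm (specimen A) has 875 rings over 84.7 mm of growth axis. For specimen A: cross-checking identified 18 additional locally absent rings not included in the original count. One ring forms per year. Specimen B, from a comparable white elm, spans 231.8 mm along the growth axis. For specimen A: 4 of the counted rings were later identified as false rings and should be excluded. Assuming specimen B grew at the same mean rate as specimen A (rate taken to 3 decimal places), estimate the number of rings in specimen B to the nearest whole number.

Specimen A: after corrections the count is 875 − 4 + 18 = 889 rings.
A: Mean rate = 84.7 mm / 889 years ≈ 0.095 mm/yr.
Specimen B: 231.8 mm / 0.095 mm per year = 2440.00 years ≈ 2440 rings.

2440 rings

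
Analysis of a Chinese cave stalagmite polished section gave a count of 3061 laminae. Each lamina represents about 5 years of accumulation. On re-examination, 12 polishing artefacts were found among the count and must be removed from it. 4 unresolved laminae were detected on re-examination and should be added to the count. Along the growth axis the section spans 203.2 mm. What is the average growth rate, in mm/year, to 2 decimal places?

After corrections the count is 3061 − 12 + 4 = 3053 laminae.
At 5 years per lamina, 3053 × 5 = 15265 years.
Extension rate ≈ 203.2 / 15265 = 0.01 mm/year.

0.01 mm/year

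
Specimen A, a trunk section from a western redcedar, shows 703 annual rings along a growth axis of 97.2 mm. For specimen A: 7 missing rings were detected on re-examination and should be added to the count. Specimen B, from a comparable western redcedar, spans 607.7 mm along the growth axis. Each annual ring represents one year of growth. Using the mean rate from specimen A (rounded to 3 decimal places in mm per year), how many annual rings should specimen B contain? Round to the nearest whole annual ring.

Specimen A: after corrections the count is 703 + 7 = 710 annual rings.
A: Mean rate = 97.2 mm / 710 years ≈ 0.137 mm/year.
For B, 607.7 / 0.137 = 4435.77 years ≈ 4436 annual rings.

4436 annual rings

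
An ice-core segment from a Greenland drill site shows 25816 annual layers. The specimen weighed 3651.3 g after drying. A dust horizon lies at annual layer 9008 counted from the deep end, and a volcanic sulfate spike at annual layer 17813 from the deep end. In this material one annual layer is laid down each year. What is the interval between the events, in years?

Separation: 17813 − 9008 = 8805 annual layers.
At one annual layer per year, 8805 years elapsed between them.

8805 years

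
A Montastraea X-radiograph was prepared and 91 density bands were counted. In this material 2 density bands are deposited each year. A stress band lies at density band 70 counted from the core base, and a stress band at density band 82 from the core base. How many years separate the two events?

82 − 70 = 12 density bands lie between the two events.
12 density bands at 2 per year is 12 / 2 = 6 years.

6 years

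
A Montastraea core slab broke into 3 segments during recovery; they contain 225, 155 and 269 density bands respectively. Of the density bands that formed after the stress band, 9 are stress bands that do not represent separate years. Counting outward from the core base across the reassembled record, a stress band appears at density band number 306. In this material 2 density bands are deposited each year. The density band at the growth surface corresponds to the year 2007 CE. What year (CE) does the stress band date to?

Total density bands = 225 + 155 + 269 = 649.
Between density band 306 and the growth surface there are 649 − 306 = 343 density bands.
343 − 9 false = 334 true density bands after the stress band.
Dividing by 2 density bands per year: 334 / 2 = 167 years.
2007 − 167 = 1840 CE.

1840 CE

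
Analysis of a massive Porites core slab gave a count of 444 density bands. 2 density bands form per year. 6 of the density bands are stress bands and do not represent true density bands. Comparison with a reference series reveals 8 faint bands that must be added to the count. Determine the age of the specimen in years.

Adjusted count: 444 − 6 + 8 = 446 density bands.
With 2 density bands per year, 446 / 2 = 223 years.

223 years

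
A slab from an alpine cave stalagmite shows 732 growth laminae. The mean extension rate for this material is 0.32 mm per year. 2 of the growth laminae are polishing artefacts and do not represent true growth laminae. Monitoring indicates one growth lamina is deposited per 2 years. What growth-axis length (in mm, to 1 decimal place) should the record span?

467.2 mm

True growth lamina count = 732 − 2 = 730.
Multiplying by 2 years per growth lamina: 730 × 2 = 1460 years.
Length ≈ 0.32 × 1460 = 467.2 mm.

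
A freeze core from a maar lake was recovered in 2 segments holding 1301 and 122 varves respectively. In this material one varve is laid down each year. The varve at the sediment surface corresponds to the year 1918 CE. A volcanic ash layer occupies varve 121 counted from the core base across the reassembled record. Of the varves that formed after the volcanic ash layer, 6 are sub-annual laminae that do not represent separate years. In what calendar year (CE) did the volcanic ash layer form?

Total varves = 1301 + 122 = 1423.
1423 − 121 = 1302 varves lie beyond the volcanic ash layer toward the sediment surface.
Removing the 6 false varves leaves 1302 − 6 = 1296 true varves beyond the volcanic ash layer.
1918 − 1296 = 622 CE.

622 CE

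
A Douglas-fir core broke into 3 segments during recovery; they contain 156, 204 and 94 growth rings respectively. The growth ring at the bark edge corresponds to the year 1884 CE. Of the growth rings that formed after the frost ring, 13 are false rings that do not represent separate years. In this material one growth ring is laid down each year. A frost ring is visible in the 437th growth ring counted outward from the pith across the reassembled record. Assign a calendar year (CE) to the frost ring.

1880 CE

Total growth rings = 156 + 204 + 94 = 454.
454 − 437 = 17 growth rings lie beyond the frost ring toward the bark edge.
Excluding 13 false growth rings: 17 − 13 = 4.
The growth ring at the bark edge is 1884 CE, so the frost ring dates to 1884 − 4 = 1880 CE.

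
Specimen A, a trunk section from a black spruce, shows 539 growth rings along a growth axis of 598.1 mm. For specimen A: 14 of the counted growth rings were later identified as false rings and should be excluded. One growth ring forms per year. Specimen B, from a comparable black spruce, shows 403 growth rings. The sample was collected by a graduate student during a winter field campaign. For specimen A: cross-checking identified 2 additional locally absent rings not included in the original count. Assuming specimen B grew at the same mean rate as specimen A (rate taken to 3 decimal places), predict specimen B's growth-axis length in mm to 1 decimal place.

457.4 mm

Specimen A: true growth ring count = 539 − 14 + 2 = 527.
A: 598.1 mm over 527 years gives 598.1 / 527 ≈ 1.135 mm/yr.
For B, 1.135 mm/year × 403 years = 457.4 mm.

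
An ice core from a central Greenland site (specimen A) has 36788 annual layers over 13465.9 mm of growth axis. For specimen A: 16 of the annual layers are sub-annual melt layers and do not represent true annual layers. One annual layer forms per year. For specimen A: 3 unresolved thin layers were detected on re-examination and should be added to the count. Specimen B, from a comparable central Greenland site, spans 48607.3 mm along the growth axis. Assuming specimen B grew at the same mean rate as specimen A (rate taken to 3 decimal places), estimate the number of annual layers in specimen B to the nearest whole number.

132807 annual layers

Specimen A: after corrections the count is 36788 − 16 + 3 = 36775 annual layers.
A: 13465.9 mm over 36775 years gives 13465.9 / 36775 ≈ 0.366 mm/yr.
Specimen B: 48607.3 mm / 0.366 mm per year = 132806.83 years ≈ 132807 annual layers.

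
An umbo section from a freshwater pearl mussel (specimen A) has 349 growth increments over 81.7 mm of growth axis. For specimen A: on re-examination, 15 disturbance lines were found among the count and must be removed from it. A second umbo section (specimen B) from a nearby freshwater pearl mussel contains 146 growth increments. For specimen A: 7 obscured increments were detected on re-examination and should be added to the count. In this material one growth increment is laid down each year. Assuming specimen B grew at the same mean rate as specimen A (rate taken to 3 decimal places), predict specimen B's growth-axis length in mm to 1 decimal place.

Specimen A: adjusted count: 349 − 15 + 7 = 341 growth increments.
A: 81.7 mm over 341 years gives 81.7 / 341 ≈ 0.240 mm/yr.
For B, 0.240 mm/year × 146 years = 35.0 mm.

35.0 mm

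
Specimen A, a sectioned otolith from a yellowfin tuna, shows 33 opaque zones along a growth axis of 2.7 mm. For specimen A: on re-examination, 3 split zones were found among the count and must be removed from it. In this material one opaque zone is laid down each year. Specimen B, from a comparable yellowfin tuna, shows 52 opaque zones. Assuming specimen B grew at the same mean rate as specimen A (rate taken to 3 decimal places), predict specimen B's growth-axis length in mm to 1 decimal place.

4.7 mm

Specimen A: after corrections the count is 33 − 3 = 30 opaque zones.
A: Extension rate ≈ 2.7 / 30 = 0.090 mm per year.
Length of B = 0.090 × 52 = 4.7 mm.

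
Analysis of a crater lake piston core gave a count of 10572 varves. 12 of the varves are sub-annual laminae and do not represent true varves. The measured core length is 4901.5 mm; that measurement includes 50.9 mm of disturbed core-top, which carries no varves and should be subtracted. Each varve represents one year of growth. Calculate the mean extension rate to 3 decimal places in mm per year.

True varve count = 10572 − 12 = 10560.
The growth record spans 4901.5 − 50.9 = 4850.6 mm.
Extension rate ≈ 4850.6 / 10560 = 0.459 mm per year.

0.459 mm per year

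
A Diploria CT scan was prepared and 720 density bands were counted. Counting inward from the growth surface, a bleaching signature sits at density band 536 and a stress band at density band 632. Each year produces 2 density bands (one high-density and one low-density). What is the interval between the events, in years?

48 years

The two markers are separated by 632 − 536 = 96 density bands.
With 2 density bands per year, 96 / 2 = 48 years.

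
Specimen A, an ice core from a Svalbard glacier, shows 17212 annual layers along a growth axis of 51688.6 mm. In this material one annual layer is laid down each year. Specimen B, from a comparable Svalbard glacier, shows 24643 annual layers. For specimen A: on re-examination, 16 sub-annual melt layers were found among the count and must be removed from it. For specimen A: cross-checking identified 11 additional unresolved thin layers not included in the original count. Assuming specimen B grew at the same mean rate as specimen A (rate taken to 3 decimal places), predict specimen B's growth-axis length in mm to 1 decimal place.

74027.6 mm

Specimen A: after corrections the count is 17212 − 16 + 11 = 17207 annual layers.
A: Extension rate ≈ 51688.6 / 17207 = 3.004 mm/yr.
For B, 3.004 mm/year × 24643 years = 74027.6 mm.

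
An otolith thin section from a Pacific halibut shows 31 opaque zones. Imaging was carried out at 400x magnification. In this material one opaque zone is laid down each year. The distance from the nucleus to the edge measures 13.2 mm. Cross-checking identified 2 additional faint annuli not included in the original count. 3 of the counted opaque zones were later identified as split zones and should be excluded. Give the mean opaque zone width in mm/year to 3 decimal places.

Correcting the raw count gives 31 − 3 + 2 = 30 true opaque zones.
Extension rate ≈ 13.2 / 30 = 0.440 mm/year.

0.440 mm/year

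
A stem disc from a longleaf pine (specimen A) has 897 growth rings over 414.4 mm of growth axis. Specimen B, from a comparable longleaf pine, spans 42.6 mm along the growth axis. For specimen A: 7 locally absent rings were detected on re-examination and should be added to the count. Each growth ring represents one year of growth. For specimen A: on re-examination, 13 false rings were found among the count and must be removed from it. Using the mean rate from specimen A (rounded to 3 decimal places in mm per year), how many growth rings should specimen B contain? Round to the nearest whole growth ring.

Specimen A: true growth ring count = 897 − 13 + 7 = 891.
A: Extension rate ≈ 414.4 / 891 = 0.465 mm per year.
Specimen B: 42.6 mm / 0.465 mm per year = 91.61 years ≈ 92 growth rings.

92 growth rings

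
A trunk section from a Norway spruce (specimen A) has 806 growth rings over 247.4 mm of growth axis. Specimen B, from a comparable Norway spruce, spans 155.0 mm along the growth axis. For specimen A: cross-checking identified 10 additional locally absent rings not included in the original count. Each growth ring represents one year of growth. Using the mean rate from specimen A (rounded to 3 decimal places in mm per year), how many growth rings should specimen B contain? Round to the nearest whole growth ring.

512 growth rings

Specimen A: true growth ring count = 806 + 10 = 816.
A: 247.4 mm over 816 years gives 247.4 / 816 ≈ 0.303 mm/year.
For B, 155.0 / 0.303 = 511.55 years ≈ 512 growth rings.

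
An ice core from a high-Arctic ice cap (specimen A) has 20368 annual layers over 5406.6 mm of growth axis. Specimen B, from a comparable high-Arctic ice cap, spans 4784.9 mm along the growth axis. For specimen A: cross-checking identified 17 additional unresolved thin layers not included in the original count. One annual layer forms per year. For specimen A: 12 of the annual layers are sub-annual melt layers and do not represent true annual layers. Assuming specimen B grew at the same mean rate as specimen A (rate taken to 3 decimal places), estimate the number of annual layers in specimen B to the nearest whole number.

18056 annual layers

Specimen A: true annual layer count = 20368 − 12 + 17 = 20373.
A: 5406.6 mm over 20373 years gives 5406.6 / 20373 ≈ 0.265 mm/year.
For B, 4784.9 / 0.265 = 18056.23 years ≈ 18056 annual layers.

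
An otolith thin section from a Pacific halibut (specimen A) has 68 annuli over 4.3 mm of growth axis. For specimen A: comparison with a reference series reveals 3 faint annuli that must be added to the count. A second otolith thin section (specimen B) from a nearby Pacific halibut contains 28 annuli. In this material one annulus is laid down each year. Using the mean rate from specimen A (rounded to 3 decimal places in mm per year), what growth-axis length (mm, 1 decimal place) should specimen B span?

1.7 mm

Specimen A: true annulus count = 68 + 3 = 71.
A: 4.3 mm over 71 years gives 4.3 / 71 ≈ 0.061 mm per year.
B's length ≈ 0.061 × 28 = 1.7 mm.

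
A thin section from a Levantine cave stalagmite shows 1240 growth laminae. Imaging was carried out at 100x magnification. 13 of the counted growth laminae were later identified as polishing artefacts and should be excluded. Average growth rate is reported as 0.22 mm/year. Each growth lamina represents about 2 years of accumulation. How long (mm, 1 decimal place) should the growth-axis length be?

Adjusted count: 1240 − 13 = 1227 growth laminae.
At 2 years per growth lamina, 1227 × 2 = 2454 years.
Length ≈ 0.22 × 2454 = 539.9 mm.

539.9 mm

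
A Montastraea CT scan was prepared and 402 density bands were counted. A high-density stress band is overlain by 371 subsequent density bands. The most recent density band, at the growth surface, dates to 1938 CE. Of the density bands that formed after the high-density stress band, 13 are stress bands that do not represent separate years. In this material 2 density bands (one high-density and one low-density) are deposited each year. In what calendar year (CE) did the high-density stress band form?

371 density bands post-date the high-density stress band.
Removing the 13 false density bands leaves 371 − 13 = 358 true density bands beyond the high-density stress band.
358 density bands at 2 per year is 358 / 2 = 179 years.
The density band at the growth surface is 1938 CE, so the high-density stress band dates to 1938 − 179 = 1759 CE.

1759 CE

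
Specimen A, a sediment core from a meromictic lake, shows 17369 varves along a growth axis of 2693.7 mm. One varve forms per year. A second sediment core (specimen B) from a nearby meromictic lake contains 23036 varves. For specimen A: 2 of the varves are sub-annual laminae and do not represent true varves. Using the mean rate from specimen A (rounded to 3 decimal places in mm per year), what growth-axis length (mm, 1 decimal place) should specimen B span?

Specimen A: after corrections the count is 17369 − 2 = 17367 varves.
A: Extension rate ≈ 2693.7 / 17367 = 0.155 mm/year.
Length of B = 0.155 × 23036 = 3570.6 mm.

3570.6 mm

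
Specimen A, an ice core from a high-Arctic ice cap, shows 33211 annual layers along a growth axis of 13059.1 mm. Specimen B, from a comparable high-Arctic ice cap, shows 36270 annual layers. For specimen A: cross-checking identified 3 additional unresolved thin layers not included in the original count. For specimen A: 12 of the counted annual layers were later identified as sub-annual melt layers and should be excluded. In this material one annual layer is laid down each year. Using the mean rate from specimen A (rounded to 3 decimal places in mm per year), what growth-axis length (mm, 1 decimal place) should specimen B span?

14254.1 mm

Specimen A: after corrections the count is 33211 − 12 + 3 = 33202 annual layers.
A: Mean rate = 13059.1 mm / 33202 years ≈ 0.393 mm/year.
Length of B = 0.393 × 36270 = 14254.1 mm.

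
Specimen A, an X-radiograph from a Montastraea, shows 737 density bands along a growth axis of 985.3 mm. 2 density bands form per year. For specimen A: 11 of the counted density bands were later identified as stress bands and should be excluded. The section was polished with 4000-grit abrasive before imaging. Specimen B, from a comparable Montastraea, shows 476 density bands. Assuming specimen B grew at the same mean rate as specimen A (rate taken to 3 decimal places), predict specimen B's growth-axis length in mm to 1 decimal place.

Specimen A: after corrections the count is 737 − 11 = 726 density bands.
Specimen A: dividing by 2 density bands per year: 726 / 2 = 363 years.
A: Mean rate = 985.3 mm / 363 years ≈ 2.714 mm per year.
Specimen B: 476 density bands at 2 per year is 476 / 2 = 238 years. Length of B = 2.714 × 238 = 645.9 mm.

645.9 mm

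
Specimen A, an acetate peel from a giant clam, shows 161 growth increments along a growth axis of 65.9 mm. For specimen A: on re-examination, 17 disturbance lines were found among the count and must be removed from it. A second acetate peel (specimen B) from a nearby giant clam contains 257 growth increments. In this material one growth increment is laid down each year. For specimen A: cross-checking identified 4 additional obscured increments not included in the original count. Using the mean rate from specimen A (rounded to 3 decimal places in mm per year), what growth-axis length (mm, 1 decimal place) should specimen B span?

114.4 mm

Specimen A: adjusted count: 161 − 17 + 4 = 148 growth increments.
A: 65.9 mm over 148 years gives 65.9 / 148 ≈ 0.445 mm/yr.
Length of B = 0.445 × 257 = 114.4 mm.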